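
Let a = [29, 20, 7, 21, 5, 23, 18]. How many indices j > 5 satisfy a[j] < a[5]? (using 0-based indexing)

1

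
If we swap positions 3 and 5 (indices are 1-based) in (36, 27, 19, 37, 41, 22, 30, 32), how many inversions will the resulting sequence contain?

Positions 3 and 5 hold 19 and 41; after swapping, the array is [36, 27, 41, 37, 19, 22, 30, 32].
Sweep left to right; for each value list the smaller values that follow it:
36 → 27, 19, 22, 30, 32 → 5
27 → 19, 22 → 2
41 → 37, 19, 22, 30, 32 → 5
37 → 19, 22, 30, 32 → 4
19 → none → 0
22 → none → 0
30 → none → 0
32 → none → 0
Sum: 5 + 2 + 5 + 4 + 0 + 0 + 0 + 0 = 16

16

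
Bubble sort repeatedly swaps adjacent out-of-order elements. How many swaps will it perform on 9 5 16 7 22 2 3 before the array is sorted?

Each adjacent swap fixes exactly one inversion, so the minimum swap count equals the number of inversions.
Count inversions — for each element, later elements that are smaller:
9: 5, 7, 2, 3 → 4
5: 2, 3 → 2
16: 7, 2, 3 → 3
7: 2, 3 → 2
22: 2, 3 → 2
2: none → 0
3: none → 0
Total inversions: 4 + 2 + 3 + 2 + 2 + 0 + 0 = 13

There are 13 adjacent swaps.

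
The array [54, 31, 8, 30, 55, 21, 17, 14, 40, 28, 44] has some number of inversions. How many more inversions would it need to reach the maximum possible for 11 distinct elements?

26 inversions short

Maximum inversions for 11 distinct elements is C(11, 2) = 11·10/2 = 55.
Current inversions — for each element, count later smaller elements:
54: 9
31: 6
8: 0
30: 4
55: 6
21: 2
17: 1
14: 0
40: 1
28: 0
44: 0
Current total: 9 + 6 + 0 + 4 + 6 + 2 + 1 + 0 + 1 + 0 + 0 = 29
Shortfall: 55 − 29 = 26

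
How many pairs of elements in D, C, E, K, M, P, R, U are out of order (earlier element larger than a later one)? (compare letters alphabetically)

For each element, count later entries that are smaller:
D → C → 1
C → none → 0
E → none → 0
K → none → 0
M → none → 0
P → none → 0
R → none → 0
U → none → 0
Sum: 1 + 0 + 0 + 0 + 0 + 0 + 0 + 0 = 1

1 out-of-order pair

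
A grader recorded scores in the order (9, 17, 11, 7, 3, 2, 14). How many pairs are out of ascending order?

Count, for each position, how many later elements it exceeds:
9 → 7, 3, 2 → 3
17 → 11, 7, 3, 2, 14 → 5
11 → 7, 3, 2 → 3
7 → 3, 2 → 2
3 → 2 → 1
2 → none → 0
14 → none → 0
Sum: 3 + 5 + 3 + 2 + 1 + 0 + 0 = 14

There are 14 inversions.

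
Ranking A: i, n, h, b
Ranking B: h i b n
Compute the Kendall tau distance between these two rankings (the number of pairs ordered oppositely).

3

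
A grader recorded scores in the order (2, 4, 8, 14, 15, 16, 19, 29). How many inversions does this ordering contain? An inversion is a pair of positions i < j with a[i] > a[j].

0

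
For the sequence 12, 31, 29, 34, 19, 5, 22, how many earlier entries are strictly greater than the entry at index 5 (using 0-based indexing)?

5

The element at index 5 is 5.
Elements before it: 12, 31, 29, 34, 19
Those larger than 5: 12, 31, 29, 34, 19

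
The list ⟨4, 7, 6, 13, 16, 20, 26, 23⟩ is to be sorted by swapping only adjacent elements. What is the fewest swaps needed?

The minimum number of adjacent swaps to sort an array equals its inversion count, since every such swap removes exactly one inversion.
Count inversions — for each element, later elements that are smaller:
4: none → 0
7: 6 → 1
6: none → 0
13: none → 0
16: none → 0
20: none → 0
26: 23 → 1
23: none → 0
Total inversions: 0 + 1 + 0 + 0 + 0 + 0 + 1 + 0 = 2

There are 2 swaps.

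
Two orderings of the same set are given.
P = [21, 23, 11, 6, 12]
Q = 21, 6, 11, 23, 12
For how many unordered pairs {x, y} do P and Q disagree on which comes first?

3

Assign each item its position (1..5) in the first ordering, then rewrite the second ordering as that position sequence:
positions: 21→1, 23→2, 11→3, 6→4, 12→5
second ordering as positions: [1, 4, 3, 2, 5]
Discordant pairs = inversions in this position sequence.
1: 0
4: 3, 2 → 2
3: 2 → 1
2: 0
5: 0
Total: 0 + 2 + 1 + 0 + 0 = 3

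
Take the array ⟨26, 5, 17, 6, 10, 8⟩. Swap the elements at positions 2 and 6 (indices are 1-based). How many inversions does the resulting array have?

12

Positions 2 and 6 hold 5 and 8; after swapping, the array is [26, 8, 17, 6, 10, 5].
For each element, count later entries that are smaller:
26 → 8, 17, 6, 10, 5 → 5
8 → 6, 5 → 2
17 → 6, 10, 5 → 3
6 → 5 → 1
10 → 5 → 1
5 → none → 0
Sum: 5 + 2 + 3 + 1 + 1 + 0 = 12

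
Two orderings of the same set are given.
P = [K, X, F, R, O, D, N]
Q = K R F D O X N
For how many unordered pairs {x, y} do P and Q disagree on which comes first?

Assign each item its position (1..7) in the first ordering, then rewrite the second ordering as that position sequence:
positions: K→1, X→2, F→3, R→4, O→5, D→6, N→7
second ordering as positions: [1, 4, 3, 6, 5, 2, 7]
Discordant pairs = inversions in this position sequence.
1: 0
4: 3, 2 → 2
3: 2 → 1
6: 5, 2 → 2
5: 2 → 1
2: 0
7: 0
Total: 0 + 2 + 1 + 2 + 1 + 0 + 0 = 6

6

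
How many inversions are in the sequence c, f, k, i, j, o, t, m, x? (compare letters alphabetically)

4

For each element, count later entries that are smaller:
c → none → 0
f → none → 0
k → i, j → 2
i → none → 0
j → none → 0
o → m → 1
t → m → 1
m → none → 0
x → none → 0
Sum: 0 + 0 + 2 + 0 + 0 + 1 + 1 + 0 + 0 = 4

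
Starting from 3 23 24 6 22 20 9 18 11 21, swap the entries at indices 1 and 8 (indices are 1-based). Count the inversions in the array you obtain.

Inversions: 28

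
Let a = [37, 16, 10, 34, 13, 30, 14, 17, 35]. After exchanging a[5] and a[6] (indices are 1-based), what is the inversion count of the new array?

18 inversions

Positions 5 and 6 hold 13 and 30; after swapping, the array is [37, 16, 10, 34, 30, 13, 14, 17, 35].
Sweep left to right; for each value list the smaller values that follow it:
37: 8
16: 3
10: 0
34: 4
30: 3
13: 0
14: 0
17: 0
35: 0
Sum: 8 + 3 + 0 + 4 + 3 + 0 + 0 + 0 + 0 = 18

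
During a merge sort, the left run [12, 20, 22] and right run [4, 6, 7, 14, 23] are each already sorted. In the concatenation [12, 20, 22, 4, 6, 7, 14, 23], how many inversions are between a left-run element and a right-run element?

11

Count, for every r in R, how many entries of L exceed r:
r = 4: 12, 20, 22 → 3
r = 6: 12, 20, 22 → 3
r = 7: 12, 20, 22 → 3
r = 14: 20, 22 → 2
r = 23: none → 0
Cross-inversions: 3 + 3 + 3 + 2 + 0 = 11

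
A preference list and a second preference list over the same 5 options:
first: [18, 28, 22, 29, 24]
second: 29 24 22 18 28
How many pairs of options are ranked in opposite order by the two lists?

Pairs: 8

Assign each item its position (1..5) in the first ordering, then rewrite the second ordering as that position sequence:
positions: 18→1, 28→2, 22→3, 29→4, 24→5
second ordering as positions: [4, 5, 3, 1, 2]
Discordant pairs = inversions in this position sequence.
4: 3, 1, 2 → 3
5: 3, 1, 2 → 3
3: 1, 2 → 2
1: 0
2: 0
Total: 3 + 3 + 2 + 0 + 0 = 8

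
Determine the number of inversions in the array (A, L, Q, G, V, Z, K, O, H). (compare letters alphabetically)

For each element, count later entries that are smaller:
A → none → 0
L → G, K, H → 3
Q → G, K, O, H → 4
G → none → 0
V → K, O, H → 3
Z → K, O, H → 3
K → H → 1
O → H → 1
H → none → 0
Sum: 0 + 3 + 4 + 0 + 3 + 3 + 1 + 1 + 0 = 15

Inversions: 15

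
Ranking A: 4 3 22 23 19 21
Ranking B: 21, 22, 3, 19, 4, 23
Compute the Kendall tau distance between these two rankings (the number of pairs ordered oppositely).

10 discordant pairs

Assign each item its position (1..6) in the first ordering, then rewrite the second ordering as that position sequence:
positions: 4→1, 3→2, 22→3, 23→4, 19→5, 21→6
second ordering as positions: [6, 3, 2, 5, 1, 4]
Discordant pairs = inversions in this position sequence.
6: 3, 2, 5, 1, 4 → 5
3: 2, 1 → 2
2: 1 → 1
5: 1, 4 → 2
1: 0
4: 0
Total: 5 + 2 + 1 + 2 + 0 + 0 = 10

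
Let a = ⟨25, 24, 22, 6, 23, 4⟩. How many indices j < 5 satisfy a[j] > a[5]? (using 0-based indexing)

The element at index 5 is 4.
Elements before it: 25, 24, 22, 6, 23
Those larger than 4: 25, 24, 22, 6, 23

5 such elements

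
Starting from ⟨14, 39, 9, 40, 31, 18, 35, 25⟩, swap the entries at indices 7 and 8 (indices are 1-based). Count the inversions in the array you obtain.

There are 12 inversions.

Positions 7 and 8 hold 35 and 25; after swapping, the array is [14, 39, 9, 40, 31, 18, 25, 35].
Element-by-element contributions:
14: 1
39: 5
9: 0
40: 4
31: 2
18: 0
25: 0
35: 0
Sum: 1 + 5 + 0 + 4 + 2 + 0 + 0 + 0 = 12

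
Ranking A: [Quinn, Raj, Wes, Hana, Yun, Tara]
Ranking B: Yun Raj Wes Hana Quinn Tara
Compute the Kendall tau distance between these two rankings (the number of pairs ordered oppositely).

Assign each item its position (1..6) in the first ordering, then rewrite the second ordering as that position sequence:
positions: Quinn→1, Raj→2, Wes→3, Hana→4, Yun→5, Tara→6
second ordering as positions: [5, 2, 3, 4, 1, 6]
Discordant pairs = inversions in this position sequence.
5: 2, 3, 4, 1 → 4
2: 1 → 1
3: 1 → 1
4: 1 → 1
1: 0
6: 0
Total: 4 + 1 + 1 + 1 + 0 + 0 = 7

Discordant pairs: 7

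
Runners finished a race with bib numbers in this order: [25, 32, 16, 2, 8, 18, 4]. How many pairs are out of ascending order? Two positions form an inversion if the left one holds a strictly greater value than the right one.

Element-by-element contributions:
25: 5
32: 5
16: 3
2: 0
8: 1
18: 1
4: 0
Sum: 5 + 5 + 3 + 0 + 1 + 1 + 0 = 15

15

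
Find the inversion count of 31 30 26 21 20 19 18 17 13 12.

45

Sweep left to right; for each value list the smaller values that follow it:
31 → 30, 26, 21, 20, 19, 18, 17, 13, 12 → 9
30 → 26, 21, 20, 19, 18, 17, 13, 12 → 8
26 → 21, 20, 19, 18, 17, 13, 12 → 7
21 → 20, 19, 18, 17, 13, 12 → 6
20 → 19, 18, 17, 13, 12 → 5
19 → 18, 17, 13, 12 → 4
18 → 17, 13, 12 → 3
17 → 13, 12 → 2
13 → 12 → 1
12 → none → 0
Sum: 9 + 8 + 7 + 6 + 5 + 4 + 3 + 2 + 1 + 0 = 45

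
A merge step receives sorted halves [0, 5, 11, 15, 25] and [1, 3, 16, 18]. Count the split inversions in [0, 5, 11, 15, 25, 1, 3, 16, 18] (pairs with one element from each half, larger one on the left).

10 cross-inversions

Count, for every r in R, how many entries of L exceed r:
r = 1: 5, 11, 15, 25 → 4
r = 3: 5, 11, 15, 25 → 4
r = 16: 25 → 1
r = 18: 25 → 1
Cross-inversions: 4 + 4 + 1 + 1 = 10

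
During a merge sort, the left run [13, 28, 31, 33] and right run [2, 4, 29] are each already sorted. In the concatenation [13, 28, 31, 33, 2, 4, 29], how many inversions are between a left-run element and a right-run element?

Take each right-half value and tally the left-half values above it:
r = 2: 13, 28, 31, 33 → 4
r = 4: 13, 28, 31, 33 → 4
r = 29: 31, 33 → 2
Cross-inversions: 4 + 4 + 2 = 10

Split inversions: 10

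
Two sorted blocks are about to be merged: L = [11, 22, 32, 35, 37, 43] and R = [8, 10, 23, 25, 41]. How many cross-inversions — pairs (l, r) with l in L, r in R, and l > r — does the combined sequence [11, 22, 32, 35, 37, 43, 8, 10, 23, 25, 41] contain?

21 cross-inversions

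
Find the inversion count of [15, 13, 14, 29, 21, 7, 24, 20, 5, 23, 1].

Sweep left to right; for each value list the smaller values that follow it:
15: 5
13: 3
14: 3
29: 7
21: 4
7: 2
24: 4
20: 2
5: 1
23: 1
1: 0
Sum: 5 + 3 + 3 + 7 + 4 + 2 + 4 + 2 + 1 + 1 + 0 = 32

32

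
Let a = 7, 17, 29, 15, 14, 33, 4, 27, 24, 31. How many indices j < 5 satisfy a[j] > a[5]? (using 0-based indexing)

The element at index 5 is 33.
Elements before it: 7, 17, 29, 15, 14
None of them are larger than 33.

0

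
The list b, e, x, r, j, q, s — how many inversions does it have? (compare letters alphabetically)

Inversions: 6

Out-of-order index pairs (0-indexed):
(2,3): x > r
(2,4): x > j
(2,5): x > q
(2,6): x > s
(3,4): r > j
(3,5): r > q
That's 6 pairs.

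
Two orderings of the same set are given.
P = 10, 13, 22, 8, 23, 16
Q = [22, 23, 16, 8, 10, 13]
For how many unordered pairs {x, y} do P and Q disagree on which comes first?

10 disagreeing pairs

Assign each item its position (1..6) in the first ordering, then rewrite the second ordering as that position sequence:
positions: 10→1, 13→2, 22→3, 8→4, 23→5, 16→6
second ordering as positions: [3, 5, 6, 4, 1, 2]
Discordant pairs = inversions in this position sequence.
3: 1, 2 → 2
5: 4, 1, 2 → 3
6: 4, 1, 2 → 3
4: 1, 2 → 2
1: 0
2: 0
Total: 2 + 3 + 3 + 2 + 0 + 0 = 10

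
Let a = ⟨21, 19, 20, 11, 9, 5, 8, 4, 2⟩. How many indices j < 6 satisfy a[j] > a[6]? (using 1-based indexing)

5

The element at index 6 is 5.
Elements before it: 21, 19, 20, 11, 9
Those larger than 5: 21, 19, 20, 11, 9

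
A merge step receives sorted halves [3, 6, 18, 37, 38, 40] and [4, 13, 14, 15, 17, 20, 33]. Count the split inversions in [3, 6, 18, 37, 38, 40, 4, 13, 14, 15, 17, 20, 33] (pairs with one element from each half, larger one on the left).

27

Take each right-half value and tally the left-half values above it:
r = 4: 6, 18, 37, 38, 40 → 5
r = 13: 18, 37, 38, 40 → 4
r = 14: 18, 37, 38, 40 → 4
r = 15: 18, 37, 38, 40 → 4
r = 17: 18, 37, 38, 40 → 4
r = 20: 37, 38, 40 → 3
r = 33: 37, 38, 40 → 3
Cross-inversions: 5 + 4 + 4 + 4 + 4 + 3 + 3 = 27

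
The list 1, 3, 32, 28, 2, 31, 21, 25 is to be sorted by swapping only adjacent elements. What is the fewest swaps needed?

There are 11 swaps.

The minimum number of adjacent swaps to sort an array equals its inversion count, since every such swap removes exactly one inversion.
Count inversions — for each element, later elements that are smaller:
1: none → 0
3: 2 → 1
32: 28, 2, 31, 21, 25 → 5
28: 2, 21, 25 → 3
2: none → 0
31: 21, 25 → 2
21: none → 0
25: none → 0
Total inversions: 0 + 1 + 5 + 3 + 0 + 2 + 0 + 0 = 11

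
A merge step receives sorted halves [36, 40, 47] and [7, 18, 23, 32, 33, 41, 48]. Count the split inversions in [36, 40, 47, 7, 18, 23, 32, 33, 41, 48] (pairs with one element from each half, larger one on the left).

Take each right-half value and tally the left-half values above it:
r = 7: 36, 40, 47 → 3
r = 18: 36, 40, 47 → 3
r = 23: 36, 40, 47 → 3
r = 32: 36, 40, 47 → 3
r = 33: 36, 40, 47 → 3
r = 41: 47 → 1
r = 48: none → 0
Cross-inversions: 3 + 3 + 3 + 3 + 3 + 1 + 0 = 16

16 cross-inversions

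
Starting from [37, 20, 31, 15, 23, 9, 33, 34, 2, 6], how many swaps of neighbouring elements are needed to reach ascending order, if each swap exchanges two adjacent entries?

There are 30 swaps.

The minimum number of adjacent swaps to sort an array equals its inversion count, since every such swap removes exactly one inversion.
Count inversions — for each element, later elements that are smaller:
37: 20, 31, 15, 23, 9, 33, 34, 2, 6 → 9
20: 15, 9, 2, 6 → 4
31: 15, 23, 9, 2, 6 → 5
15: 9, 2, 6 → 3
23: 9, 2, 6 → 3
9: 2, 6 → 2
33: 2, 6 → 2
34: 2, 6 → 2
2: none → 0
6: none → 0
Total inversions: 9 + 4 + 5 + 3 + 3 + 2 + 2 + 2 + 0 + 0 = 30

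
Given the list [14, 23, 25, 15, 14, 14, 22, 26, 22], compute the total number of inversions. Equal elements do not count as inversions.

Sweep left to right; for each value list the smaller values that follow it:
14: 0
23: 5
25: 5
15: 2
14: 0
14: 0
22: 0
26: 1
22: 0
Sum: 0 + 5 + 5 + 2 + 0 + 0 + 0 + 1 + 0 = 13

13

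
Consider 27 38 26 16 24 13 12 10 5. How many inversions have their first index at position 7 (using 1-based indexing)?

The element at index 7 is 12.
Elements after it: 10, 5
Those smaller than 12: 10, 5

2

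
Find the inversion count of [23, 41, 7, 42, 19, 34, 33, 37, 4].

Element-by-element contributions:
23: 3
41: 6
7: 1
42: 5
19: 1
34: 2
33: 1
37: 1
4: 0
Sum: 3 + 6 + 1 + 5 + 1 + 2 + 1 + 1 + 0 = 20

20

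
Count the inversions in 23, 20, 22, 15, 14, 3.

14 out-of-order pairs

Count, for each position, how many later elements it exceeds:
23 → 20, 22, 15, 14, 3 → 5
20 → 15, 14, 3 → 3
22 → 15, 14, 3 → 3
15 → 14, 3 → 2
14 → 3 → 1
3 → none → 0
Sum: 5 + 3 + 3 + 2 + 1 + 0 = 14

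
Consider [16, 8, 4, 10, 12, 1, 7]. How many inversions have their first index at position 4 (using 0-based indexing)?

2

The element at index 4 is 12.
Elements after it: 1, 7
Those smaller than 12: 1, 7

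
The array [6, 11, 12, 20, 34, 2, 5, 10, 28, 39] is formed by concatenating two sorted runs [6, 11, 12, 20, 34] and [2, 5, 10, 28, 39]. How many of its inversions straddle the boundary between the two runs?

Count, for every r in R, how many entries of L exceed r:
r = 2: 6, 11, 12, 20, 34 → 5
r = 5: 6, 11, 12, 20, 34 → 5
r = 10: 11, 12, 20, 34 → 4
r = 28: 34 → 1
r = 39: none → 0
Cross-inversions: 5 + 5 + 4 + 1 + 0 = 15

There are 15 cross-inversions.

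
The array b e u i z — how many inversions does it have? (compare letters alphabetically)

1

Listing every pair i<j with a[i]>a[j] (using 1-based positions):
(3,4): u > i
That's 1 pair.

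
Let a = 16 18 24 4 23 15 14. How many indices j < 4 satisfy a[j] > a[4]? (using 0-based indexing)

1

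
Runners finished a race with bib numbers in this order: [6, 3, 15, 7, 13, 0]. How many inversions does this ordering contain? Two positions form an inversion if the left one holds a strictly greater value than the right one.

8

Out-of-order index pairs (0-indexed):
(0,1): 6 > 3
(0,5): 6 > 0
(1,5): 3 > 0
(2,3): 15 > 7
(2,4): 15 > 13
(2,5): 15 > 0
(3,5): 7 > 0
(4,5): 13 > 0
That's 8 pairs.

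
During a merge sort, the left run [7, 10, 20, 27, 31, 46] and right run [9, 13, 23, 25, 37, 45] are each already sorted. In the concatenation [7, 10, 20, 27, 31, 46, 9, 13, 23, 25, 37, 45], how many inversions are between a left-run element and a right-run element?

Count, for every r in R, how many entries of L exceed r:
r = 9: 10, 20, 27, 31, 46 → 5
r = 13: 20, 27, 31, 46 → 4
r = 23: 27, 31, 46 → 3
r = 25: 27, 31, 46 → 3
r = 37: 46 → 1
r = 45: 46 → 1
Cross-inversions: 5 + 4 + 3 + 3 + 1 + 1 = 17

17 split inversions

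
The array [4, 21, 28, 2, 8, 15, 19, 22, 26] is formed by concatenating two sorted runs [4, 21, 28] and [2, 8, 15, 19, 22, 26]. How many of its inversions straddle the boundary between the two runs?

For each element r of the right run, count left-run elements greater than r:
r = 2: 4, 21, 28 → 3
r = 8: 21, 28 → 2
r = 15: 21, 28 → 2
r = 19: 21, 28 → 2
r = 22: 28 → 1
r = 26: 28 → 1
Cross-inversions: 3 + 2 + 2 + 2 + 1 + 1 = 11

Cross-inversions: 11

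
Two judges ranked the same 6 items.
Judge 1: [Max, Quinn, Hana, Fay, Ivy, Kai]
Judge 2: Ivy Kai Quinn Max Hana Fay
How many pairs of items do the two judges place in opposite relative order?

Assign each item its position (1..6) in the first ordering, then rewrite the second ordering as that position sequence:
positions: Max→1, Quinn→2, Hana→3, Fay→4, Ivy→5, Kai→6
second ordering as positions: [5, 6, 2, 1, 3, 4]
Discordant pairs = inversions in this position sequence.
5: 2, 1, 3, 4 → 4
6: 2, 1, 3, 4 → 4
2: 1 → 1
1: 0
3: 0
4: 0
Total: 4 + 4 + 1 + 0 + 0 + 0 = 9

9 discordant pairs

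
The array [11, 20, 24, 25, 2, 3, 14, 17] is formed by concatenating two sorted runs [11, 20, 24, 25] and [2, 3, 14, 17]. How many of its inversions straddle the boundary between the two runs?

Cross-inversions: 14

For each element r of the right run, count left-run elements greater than r:
r = 2: 11, 20, 24, 25 → 4
r = 3: 11, 20, 24, 25 → 4
r = 14: 20, 24, 25 → 3
r = 17: 20, 24, 25 → 3
Cross-inversions: 4 + 4 + 3 + 3 = 14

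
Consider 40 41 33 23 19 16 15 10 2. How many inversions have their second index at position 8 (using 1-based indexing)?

7 such elements

The element at index 8 is 10.
Elements before it: 40, 41, 33, 23, 19, 16, 15
Those larger than 10: 40, 41, 33, 23, 19, 16, 15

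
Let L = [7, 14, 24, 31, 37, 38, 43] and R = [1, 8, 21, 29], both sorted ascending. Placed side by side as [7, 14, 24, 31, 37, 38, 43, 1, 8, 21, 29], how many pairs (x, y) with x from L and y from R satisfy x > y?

Take each right-half value and tally the left-half values above it:
r = 1: 7, 14, 24, 31, 37, 38, 43 → 7
r = 8: 14, 24, 31, 37, 38, 43 → 6
r = 21: 24, 31, 37, 38, 43 → 5
r = 29: 31, 37, 38, 43 → 4
Cross-inversions: 7 + 6 + 5 + 4 = 22

There are 22 cross-inversions.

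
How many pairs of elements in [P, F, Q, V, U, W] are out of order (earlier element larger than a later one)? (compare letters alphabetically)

Element-by-element contributions:
P → F → 1
F → none → 0
Q → none → 0
V → U → 1
U → none → 0
W → none → 0
Sum: 1 + 0 + 0 + 1 + 0 + 0 = 2

2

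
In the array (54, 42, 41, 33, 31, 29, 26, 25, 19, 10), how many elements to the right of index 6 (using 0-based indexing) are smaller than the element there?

3

The element at index 6 is 26.
Elements after it: 25, 19, 10
Those smaller than 26: 25, 19, 10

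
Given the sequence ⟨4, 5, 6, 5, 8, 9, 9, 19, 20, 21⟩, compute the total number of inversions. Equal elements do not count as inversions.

1

For each element, count later entries that are smaller:
4: 0
5: 0
6: 1
5: 0
8: 0
9: 0
9: 0
19: 0
20: 0
21: 0
Sum: 0 + 0 + 1 + 0 + 0 + 0 + 0 + 0 + 0 + 0 = 1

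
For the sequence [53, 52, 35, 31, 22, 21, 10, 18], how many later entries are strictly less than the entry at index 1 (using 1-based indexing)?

7 such elements

The element at index 1 is 53.
Elements after it: 52, 35, 31, 22, 21, 10, 18
Those smaller than 53: 52, 35, 31, 22, 21, 10, 18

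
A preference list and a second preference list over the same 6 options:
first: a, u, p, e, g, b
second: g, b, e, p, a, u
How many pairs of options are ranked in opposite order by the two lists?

Assign each item its position (1..6) in the first ordering, then rewrite the second ordering as that position sequence:
positions: a→1, u→2, p→3, e→4, g→5, b→6
second ordering as positions: [5, 6, 4, 3, 1, 2]
Discordant pairs = inversions in this position sequence.
5: 4, 3, 1, 2 → 4
6: 4, 3, 1, 2 → 4
4: 3, 1, 2 → 3
3: 1, 2 → 2
1: 0
2: 0
Total: 4 + 4 + 3 + 2 + 0 + 0 = 13

13 pairs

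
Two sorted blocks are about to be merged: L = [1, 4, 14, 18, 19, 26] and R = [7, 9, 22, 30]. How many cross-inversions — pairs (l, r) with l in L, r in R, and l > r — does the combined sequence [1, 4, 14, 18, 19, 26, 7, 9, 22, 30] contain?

9 split inversions

Count, for every r in R, how many entries of L exceed r:
r = 7: 14, 18, 19, 26 → 4
r = 9: 14, 18, 19, 26 → 4
r = 22: 26 → 1
r = 30: none → 0
Cross-inversions: 4 + 4 + 1 + 0 = 9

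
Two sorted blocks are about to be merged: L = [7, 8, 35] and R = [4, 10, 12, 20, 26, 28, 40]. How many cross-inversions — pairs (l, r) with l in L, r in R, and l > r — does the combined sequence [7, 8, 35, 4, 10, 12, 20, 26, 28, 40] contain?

There are 8 cross-inversions.

For each element r of the right run, count left-run elements greater than r:
r = 4: 7, 8, 35 → 3
r = 10: 35 → 1
r = 12: 35 → 1
r = 20: 35 → 1
r = 26: 35 → 1
r = 28: 35 → 1
r = 40: none → 0
Cross-inversions: 3 + 1 + 1 + 1 + 1 + 1 + 0 = 8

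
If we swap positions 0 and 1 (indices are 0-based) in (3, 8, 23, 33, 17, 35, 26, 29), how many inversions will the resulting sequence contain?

7 inversions

Positions 0 and 1 hold 3 and 8; after swapping, the array is [8, 3, 23, 33, 17, 35, 26, 29].
Sweep left to right; for each value list the smaller values that follow it:
8 → 3 → 1
3 → none → 0
23 → 17 → 1
33 → 17, 26, 29 → 3
17 → none → 0
35 → 26, 29 → 2
26 → none → 0
29 → none → 0
Sum: 1 + 0 + 1 + 3 + 0 + 2 + 0 + 0 = 7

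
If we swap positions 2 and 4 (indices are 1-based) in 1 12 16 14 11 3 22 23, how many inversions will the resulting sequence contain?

9

Positions 2 and 4 hold 12 and 14; after swapping, the array is [1, 14, 16, 12, 11, 3, 22, 23].
Count, for each position, how many later elements it exceeds:
1: 0
14: 3
16: 3
12: 2
11: 1
3: 0
22: 0
23: 0
Sum: 0 + 3 + 3 + 2 + 1 + 0 + 0 + 0 = 9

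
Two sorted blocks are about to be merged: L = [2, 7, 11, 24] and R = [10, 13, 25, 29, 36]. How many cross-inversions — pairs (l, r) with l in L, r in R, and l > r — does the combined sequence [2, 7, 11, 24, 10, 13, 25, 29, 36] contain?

Cross-inversions: 3

For each element r of the right run, count left-run elements greater than r:
r = 10: 11, 24 → 2
r = 13: 24 → 1
r = 25: none → 0
r = 29: none → 0
r = 36: none → 0
Cross-inversions: 2 + 1 + 0 + 0 + 0 = 3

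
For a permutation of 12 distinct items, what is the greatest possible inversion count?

The maximum occurs when the array is in strictly decreasing order: every one of the C(12, 2) pairs is inverted.
C(12, 2) = 12·11/2 = 66

There are 66 inversions.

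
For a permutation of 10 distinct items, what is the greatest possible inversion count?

45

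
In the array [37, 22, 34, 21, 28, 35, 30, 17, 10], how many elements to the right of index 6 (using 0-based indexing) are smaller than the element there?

The element at index 6 is 30.
Elements after it: 17, 10
Those smaller than 30: 17, 10

2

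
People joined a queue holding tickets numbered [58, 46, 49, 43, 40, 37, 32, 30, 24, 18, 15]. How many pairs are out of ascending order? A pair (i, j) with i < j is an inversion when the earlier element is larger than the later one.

Sweep left to right; for each value list the smaller values that follow it:
58 → 46, 49, 43, 40, 37, 32, 30, 24, 18, 15 → 10
46 → 43, 40, 37, 32, 30, 24, 18, 15 → 8
49 → 43, 40, 37, 32, 30, 24, 18, 15 → 8
43 → 40, 37, 32, 30, 24, 18, 15 → 7
40 → 37, 32, 30, 24, 18, 15 → 6
37 → 32, 30, 24, 18, 15 → 5
32 → 30, 24, 18, 15 → 4
30 → 24, 18, 15 → 3
24 → 18, 15 → 2
18 → 15 → 1
15 → none → 0
Sum: 10 + 8 + 8 + 7 + 6 + 5 + 4 + 3 + 2 + 1 + 0 = 54

Inversions: 54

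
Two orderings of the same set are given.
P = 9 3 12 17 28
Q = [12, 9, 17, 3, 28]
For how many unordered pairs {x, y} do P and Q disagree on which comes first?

Assign each item its position (1..5) in the first ordering, then rewrite the second ordering as that position sequence:
positions: 9→1, 3→2, 12→3, 17→4, 28→5
second ordering as positions: [3, 1, 4, 2, 5]
Discordant pairs = inversions in this position sequence.
3: 1, 2 → 2
1: 0
4: 2 → 1
2: 0
5: 0
Total: 2 + 0 + 1 + 0 + 0 = 3

3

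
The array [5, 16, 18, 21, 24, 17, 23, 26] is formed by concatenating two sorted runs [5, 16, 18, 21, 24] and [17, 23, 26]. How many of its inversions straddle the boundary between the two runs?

4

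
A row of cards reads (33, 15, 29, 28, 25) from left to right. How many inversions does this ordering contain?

For each element, count later entries that are smaller:
33 → 15, 29, 28, 25 → 4
15 → none → 0
29 → 28, 25 → 2
28 → 25 → 1
25 → none → 0
Sum: 4 + 0 + 2 + 1 + 0 = 7

7 inversions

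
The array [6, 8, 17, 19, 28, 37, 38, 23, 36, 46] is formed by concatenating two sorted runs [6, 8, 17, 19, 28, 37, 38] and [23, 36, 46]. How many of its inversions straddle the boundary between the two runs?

Count, for every r in R, how many entries of L exceed r:
r = 23: 28, 37, 38 → 3
r = 36: 37, 38 → 2
r = 46: none → 0
Cross-inversions: 3 + 2 + 0 = 5

5 split inversions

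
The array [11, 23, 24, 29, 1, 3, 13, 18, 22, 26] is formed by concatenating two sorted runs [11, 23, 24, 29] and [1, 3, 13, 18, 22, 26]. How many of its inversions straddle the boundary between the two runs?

18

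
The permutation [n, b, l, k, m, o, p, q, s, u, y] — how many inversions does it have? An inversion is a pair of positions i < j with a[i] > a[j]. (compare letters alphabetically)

For each element, count later entries that are smaller:
n → b, l, k, m → 4
b → none → 0
l → k → 1
k → none → 0
m → none → 0
o → none → 0
p → none → 0
q → none → 0
s → none → 0
u → none → 0
y → none → 0
Sum: 4 + 0 + 1 + 0 + 0 + 0 + 0 + 0 + 0 + 0 + 0 = 5

5 inversions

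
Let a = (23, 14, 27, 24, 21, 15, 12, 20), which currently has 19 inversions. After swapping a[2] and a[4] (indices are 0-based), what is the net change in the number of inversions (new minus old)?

-3

Positions 2 and 4 hold 27 and 21; after swapping, the array is [23, 14, 21, 24, 27, 15, 12, 20].
Count, for each position, how many later elements it exceeds:
23 → 14, 21, 15, 12, 20 → 5
14 → 12 → 1
21 → 15, 12, 20 → 3
24 → 15, 12, 20 → 3
27 → 15, 12, 20 → 3
15 → 12 → 1
12 → none → 0
20 → none → 0
Sum: 5 + 1 + 3 + 3 + 3 + 1 + 0 + 0 = 16
Change: 16 − 19 = -3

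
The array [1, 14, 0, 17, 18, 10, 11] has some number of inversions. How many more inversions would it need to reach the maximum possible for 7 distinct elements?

13

Maximum inversions for 7 distinct elements is C(7, 2) = 7·6/2 = 21.
Current inversions — for each element, count later smaller elements:
1: 1
14: 3
0: 0
17: 2
18: 2
10: 0
11: 0
Current total: 1 + 3 + 0 + 2 + 2 + 0 + 0 = 8
Shortfall: 21 − 8 = 13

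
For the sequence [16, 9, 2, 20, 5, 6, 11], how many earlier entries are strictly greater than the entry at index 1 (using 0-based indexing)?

The element at index 1 is 9.
Elements before it: 16
Those larger than 9: 16

1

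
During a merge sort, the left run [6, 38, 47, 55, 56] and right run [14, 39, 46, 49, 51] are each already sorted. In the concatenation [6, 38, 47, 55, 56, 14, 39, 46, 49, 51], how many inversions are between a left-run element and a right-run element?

14

Take each right-half value and tally the left-half values above it:
r = 14: 38, 47, 55, 56 → 4
r = 39: 47, 55, 56 → 3
r = 46: 47, 55, 56 → 3
r = 49: 55, 56 → 2
r = 51: 55, 56 → 2
Cross-inversions: 4 + 3 + 3 + 2 + 2 = 14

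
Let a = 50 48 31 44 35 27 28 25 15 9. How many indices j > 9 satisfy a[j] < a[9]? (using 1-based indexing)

1 such element

The element at index 9 is 15.
Elements after it: 9
Those smaller than 15: 9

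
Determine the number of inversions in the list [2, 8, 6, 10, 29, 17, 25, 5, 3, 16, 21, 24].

Inversions: 23

Element-by-element contributions:
2 → none → 0
8 → 6, 5, 3 → 3
6 → 5, 3 → 2
10 → 5, 3 → 2
29 → 17, 25, 5, 3, 16, 21, 24 → 7
17 → 5, 3, 16 → 3
25 → 5, 3, 16, 21, 24 → 5
5 → 3 → 1
3 → none → 0
16 → none → 0
21 → none → 0
24 → none → 0
Sum: 0 + 3 + 2 + 2 + 7 + 3 + 5 + 1 + 0 + 0 + 0 + 0 = 23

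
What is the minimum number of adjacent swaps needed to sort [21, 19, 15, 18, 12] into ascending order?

9 adjacent swaps

Minimum adjacent swaps = number of inversions (each swap of adjacent out-of-order elements removes one inversion and no swap can remove more).
Count inversions — for each element, later elements that are smaller:
21: 19, 15, 18, 12 → 4
19: 15, 18, 12 → 3
15: 12 → 1
18: 12 → 1
12: none → 0
Total inversions: 4 + 3 + 1 + 1 + 0 = 9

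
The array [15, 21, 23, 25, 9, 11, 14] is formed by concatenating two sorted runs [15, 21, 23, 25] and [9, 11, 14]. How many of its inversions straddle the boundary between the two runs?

12

Count, for every r in R, how many entries of L exceed r:
r = 9: 15, 21, 23, 25 → 4
r = 11: 15, 21, 23, 25 → 4
r = 14: 15, 21, 23, 25 → 4
Cross-inversions: 4 + 4 + 4 = 12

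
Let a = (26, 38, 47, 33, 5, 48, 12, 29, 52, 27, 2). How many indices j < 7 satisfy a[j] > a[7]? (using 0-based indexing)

4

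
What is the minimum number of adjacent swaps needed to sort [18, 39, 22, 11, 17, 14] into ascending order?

11

Each adjacent swap fixes exactly one inversion, so the minimum swap count equals the number of inversions.
Count inversions — for each element, later elements that are smaller:
18: 11, 17, 14 → 3
39: 22, 11, 17, 14 → 4
22: 11, 17, 14 → 3
11: none → 0
17: 14 → 1
14: none → 0
Total inversions: 3 + 4 + 3 + 0 + 1 + 0 = 11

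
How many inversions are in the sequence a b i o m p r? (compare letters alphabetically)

1

Listing every pair i<j with a[i]>a[j] (using 1-based positions):
(4,5): o > m
That's 1 pair.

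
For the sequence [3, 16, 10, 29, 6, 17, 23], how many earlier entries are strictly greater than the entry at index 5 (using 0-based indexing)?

1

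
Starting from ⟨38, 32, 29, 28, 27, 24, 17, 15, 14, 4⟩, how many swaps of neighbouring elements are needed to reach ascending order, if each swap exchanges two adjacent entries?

45

Minimum adjacent swaps = number of inversions (each swap of adjacent out-of-order elements removes one inversion and no swap can remove more).
Count inversions — for each element, later elements that are smaller:
38: 32, 29, 28, 27, 24, 17, 15, 14, 4 → 9
32: 29, 28, 27, 24, 17, 15, 14, 4 → 8
29: 28, 27, 24, 17, 15, 14, 4 → 7
28: 27, 24, 17, 15, 14, 4 → 6
27: 24, 17, 15, 14, 4 → 5
24: 17, 15, 14, 4 → 4
17: 15, 14, 4 → 3
15: 14, 4 → 2
14: 4 → 1
4: none → 0
Total inversions: 9 + 8 + 7 + 6 + 5 + 4 + 3 + 2 + 1 + 0 = 45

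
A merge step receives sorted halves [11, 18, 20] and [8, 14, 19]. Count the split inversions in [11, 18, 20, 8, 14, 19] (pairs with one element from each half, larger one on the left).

6

Take each right-half value and tally the left-half values above it:
r = 8: 11, 18, 20 → 3
r = 14: 18, 20 → 2
r = 19: 20 → 1
Cross-inversions: 3 + 2 + 1 = 6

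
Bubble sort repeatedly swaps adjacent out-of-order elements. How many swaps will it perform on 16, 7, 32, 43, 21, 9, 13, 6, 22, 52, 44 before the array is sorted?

21 adjacent swaps

Each adjacent swap fixes exactly one inversion, so the minimum swap count equals the number of inversions.
Count inversions — for each element, later elements that are smaller:
16: 7, 9, 13, 6 → 4
7: 6 → 1
32: 21, 9, 13, 6, 22 → 5
43: 21, 9, 13, 6, 22 → 5
21: 9, 13, 6 → 3
9: 6 → 1
13: 6 → 1
6: none → 0
22: none → 0
52: 44 → 1
44: none → 0
Total inversions: 4 + 1 + 5 + 5 + 3 + 1 + 1 + 0 + 0 + 1 + 0 = 21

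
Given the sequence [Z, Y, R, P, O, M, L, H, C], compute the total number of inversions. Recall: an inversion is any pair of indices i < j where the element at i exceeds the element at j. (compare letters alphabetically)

36 inversions

Count, for each position, how many later elements it exceeds:
Z: 8
Y: 7
R: 6
P: 5
O: 4
M: 3
L: 2
H: 1
C: 0
Sum: 8 + 7 + 6 + 5 + 4 + 3 + 2 + 1 + 0 = 36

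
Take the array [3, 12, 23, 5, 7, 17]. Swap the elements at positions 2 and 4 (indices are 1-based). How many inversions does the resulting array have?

4 inversions

Positions 2 and 4 hold 12 and 5; after swapping, the array is [3, 5, 23, 12, 7, 17].
Sweep left to right; for each value list the smaller values that follow it:
3: 0
5: 0
23: 3
12: 1
7: 0
17: 0
Sum: 0 + 0 + 3 + 1 + 0 + 0 = 4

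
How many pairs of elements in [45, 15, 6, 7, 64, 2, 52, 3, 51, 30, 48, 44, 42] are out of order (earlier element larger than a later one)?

Sweep left to right; for each value list the smaller values that follow it:
45: 8
15: 4
6: 2
7: 2
64: 8
2: 0
52: 6
3: 0
51: 4
30: 0
48: 2
44: 1
42: 0
Sum: 8 + 4 + 2 + 2 + 8 + 0 + 6 + 0 + 4 + 0 + 2 + 1 + 0 = 37

37 out-of-order pairs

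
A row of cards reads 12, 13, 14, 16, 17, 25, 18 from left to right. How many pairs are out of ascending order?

Inversion pairs (indices are 1-based):
(6,7): 25 > 18
That's 1 pair.

Inversions: 1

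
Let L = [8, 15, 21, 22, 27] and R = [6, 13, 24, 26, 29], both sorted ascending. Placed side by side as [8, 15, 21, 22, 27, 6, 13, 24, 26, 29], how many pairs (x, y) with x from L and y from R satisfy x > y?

11 split inversions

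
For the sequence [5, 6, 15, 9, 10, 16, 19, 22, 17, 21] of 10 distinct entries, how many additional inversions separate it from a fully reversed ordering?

Maximum inversions for 10 distinct elements is C(10, 2) = 10·9/2 = 45.
Current inversions — for each element, count later smaller elements:
5: 0
6: 0
15: 2
9: 0
10: 0
16: 0
19: 1
22: 2
17: 0
21: 0
Current total: 0 + 0 + 2 + 0 + 0 + 0 + 1 + 2 + 0 + 0 = 5
Shortfall: 45 − 5 = 40

40 inversions short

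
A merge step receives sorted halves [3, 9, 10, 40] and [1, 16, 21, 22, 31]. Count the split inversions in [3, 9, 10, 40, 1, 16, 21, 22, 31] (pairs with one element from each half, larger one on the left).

For each element r of the right run, count left-run elements greater than r:
r = 1: 3, 9, 10, 40 → 4
r = 16: 40 → 1
r = 21: 40 → 1
r = 22: 40 → 1
r = 31: 40 → 1
Cross-inversions: 4 + 1 + 1 + 1 + 1 = 8

Split inversions: 8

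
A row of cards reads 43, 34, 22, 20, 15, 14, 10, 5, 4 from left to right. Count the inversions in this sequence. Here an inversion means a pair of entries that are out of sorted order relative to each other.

36

Sweep left to right; for each value list the smaller values that follow it:
43 → 34, 22, 20, 15, 14, 10, 5, 4 → 8
34 → 22, 20, 15, 14, 10, 5, 4 → 7
22 → 20, 15, 14, 10, 5, 4 → 6
20 → 15, 14, 10, 5, 4 → 5
15 → 14, 10, 5, 4 → 4
14 → 10, 5, 4 → 3
10 → 5, 4 → 2
5 → 4 → 1
4 → none → 0
Sum: 8 + 7 + 6 + 5 + 4 + 3 + 2 + 1 + 0 = 36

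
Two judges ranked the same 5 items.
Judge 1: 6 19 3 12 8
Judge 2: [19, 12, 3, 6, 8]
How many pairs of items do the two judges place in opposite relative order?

4 discordant pairs

Assign each item its position (1..5) in the first ordering, then rewrite the second ordering as that position sequence:
positions: 6→1, 19→2, 3→3, 12→4, 8→5
second ordering as positions: [2, 4, 3, 1, 5]
Discordant pairs = inversions in this position sequence.
2: 1 → 1
4: 3, 1 → 2
3: 1 → 1
1: 0
5: 0
Total: 1 + 2 + 1 + 0 + 0 = 4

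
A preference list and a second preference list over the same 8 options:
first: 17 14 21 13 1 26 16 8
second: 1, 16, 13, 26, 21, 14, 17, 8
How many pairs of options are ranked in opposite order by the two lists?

There are 18 pairs.

Assign each item its position (1..8) in the first ordering, then rewrite the second ordering as that position sequence:
positions: 17→1, 14→2, 21→3, 13→4, 1→5, 26→6, 16→7, 8→8
second ordering as positions: [5, 7, 4, 6, 3, 2, 1, 8]
Discordant pairs = inversions in this position sequence.
5: 4, 3, 2, 1 → 4
7: 4, 6, 3, 2, 1 → 5
4: 3, 2, 1 → 3
6: 3, 2, 1 → 3
3: 2, 1 → 2
2: 1 → 1
1: 0
8: 0
Total: 4 + 5 + 3 + 3 + 2 + 1 + 0 + 0 = 18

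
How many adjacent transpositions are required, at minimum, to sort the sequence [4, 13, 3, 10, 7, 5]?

There are 8 swaps.

Each adjacent swap fixes exactly one inversion, so the minimum swap count equals the number of inversions.
Count inversions — for each element, later elements that are smaller:
4: 3 → 1
13: 3, 10, 7, 5 → 4
3: none → 0
10: 7, 5 → 2
7: 5 → 1
5: none → 0
Total inversions: 1 + 4 + 0 + 2 + 1 + 0 = 8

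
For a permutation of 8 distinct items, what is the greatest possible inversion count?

The maximum occurs when the array is in strictly decreasing order: every one of the C(8, 2) pairs is inverted.
C(8, 2) = 8·7/2 = 28

28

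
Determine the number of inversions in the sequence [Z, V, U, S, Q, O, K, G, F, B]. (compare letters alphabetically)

For each element, count later entries that are smaller:
Z: 9
V: 8
U: 7
S: 6
Q: 5
O: 4
K: 3
G: 2
F: 1
B: 0
Sum: 9 + 8 + 7 + 6 + 5 + 4 + 3 + 2 + 1 + 0 = 45

45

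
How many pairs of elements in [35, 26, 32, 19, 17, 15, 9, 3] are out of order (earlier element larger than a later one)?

27

Element-by-element contributions:
35 → 26, 32, 19, 17, 15, 9, 3 → 7
26 → 19, 17, 15, 9, 3 → 5
32 → 19, 17, 15, 9, 3 → 5
19 → 17, 15, 9, 3 → 4
17 → 15, 9, 3 → 3
15 → 9, 3 → 2
9 → 3 → 1
3 → none → 0
Sum: 7 + 5 + 5 + 4 + 3 + 2 + 1 + 0 = 27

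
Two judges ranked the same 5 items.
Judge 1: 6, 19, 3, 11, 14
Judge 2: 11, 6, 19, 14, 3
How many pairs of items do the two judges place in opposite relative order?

4 discordant pairs

Assign each item its position (1..5) in the first ordering, then rewrite the second ordering as that position sequence:
positions: 6→1, 19→2, 3→3, 11→4, 14→5
second ordering as positions: [4, 1, 2, 5, 3]
Discordant pairs = inversions in this position sequence.
4: 1, 2, 3 → 3
1: 0
2: 0
5: 3 → 1
3: 0
Total: 3 + 0 + 0 + 1 + 0 = 4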